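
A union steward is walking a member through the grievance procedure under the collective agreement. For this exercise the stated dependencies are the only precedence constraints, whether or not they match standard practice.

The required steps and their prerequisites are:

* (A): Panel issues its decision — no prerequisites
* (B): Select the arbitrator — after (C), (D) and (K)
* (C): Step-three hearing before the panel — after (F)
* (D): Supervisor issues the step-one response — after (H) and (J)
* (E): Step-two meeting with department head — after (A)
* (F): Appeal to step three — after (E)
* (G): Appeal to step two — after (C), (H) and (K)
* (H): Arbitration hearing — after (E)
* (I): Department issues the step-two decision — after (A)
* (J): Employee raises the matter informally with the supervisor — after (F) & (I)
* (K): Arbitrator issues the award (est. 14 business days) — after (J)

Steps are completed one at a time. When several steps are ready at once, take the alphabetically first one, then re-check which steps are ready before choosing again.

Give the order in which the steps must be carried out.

(A), (E), (F), (C), (H), (I), (J), (D), (K), (B), (G)

Only (A) has no prerequisites, so it is first.
Now (E) and (I) have their prerequisites met. (E) has the earlier label, so (E) next.
(F), (H) and (I) are all available; (F) has the earlier label → (F).
(C), (H) and (I) are all available; (C) has the earlier label → (C).
Now (H) and (I) have their prerequisites met. (H) has the earlier label, so (H) next.
That leaves (I) as the only ready step → (I).
(J) needed (F) and (I), now all done → (J).
Ready: (D) and (K). (D) has the earlier label → (D).
(K) needed (J), now all done → (K).
(B) and (G) are both available; (B) has the earlier label → (B).
That leaves (G) as the only ready step → (G).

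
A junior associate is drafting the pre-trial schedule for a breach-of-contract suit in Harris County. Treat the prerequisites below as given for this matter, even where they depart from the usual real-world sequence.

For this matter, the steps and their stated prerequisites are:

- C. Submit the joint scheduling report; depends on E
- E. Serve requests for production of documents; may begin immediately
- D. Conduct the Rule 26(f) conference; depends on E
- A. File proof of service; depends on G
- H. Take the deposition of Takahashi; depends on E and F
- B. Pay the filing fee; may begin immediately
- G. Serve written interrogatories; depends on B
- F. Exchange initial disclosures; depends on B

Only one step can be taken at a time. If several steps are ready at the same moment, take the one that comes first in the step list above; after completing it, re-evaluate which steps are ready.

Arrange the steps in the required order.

E, C, D, B, G, A, F, H

Nothing is required for E and B. E is listed earlier → E first.
C, D and B are all available; C is listed earlier → C.
Ready: D and B. D is listed earlier → D.
B is the only step now ready → B.
G and F are both available; G is listed earlier → G.
Now A and F have their prerequisites met. A is listed earlier, so A next.
F needed B, now all done → F.
That leaves H as the only ready step → H.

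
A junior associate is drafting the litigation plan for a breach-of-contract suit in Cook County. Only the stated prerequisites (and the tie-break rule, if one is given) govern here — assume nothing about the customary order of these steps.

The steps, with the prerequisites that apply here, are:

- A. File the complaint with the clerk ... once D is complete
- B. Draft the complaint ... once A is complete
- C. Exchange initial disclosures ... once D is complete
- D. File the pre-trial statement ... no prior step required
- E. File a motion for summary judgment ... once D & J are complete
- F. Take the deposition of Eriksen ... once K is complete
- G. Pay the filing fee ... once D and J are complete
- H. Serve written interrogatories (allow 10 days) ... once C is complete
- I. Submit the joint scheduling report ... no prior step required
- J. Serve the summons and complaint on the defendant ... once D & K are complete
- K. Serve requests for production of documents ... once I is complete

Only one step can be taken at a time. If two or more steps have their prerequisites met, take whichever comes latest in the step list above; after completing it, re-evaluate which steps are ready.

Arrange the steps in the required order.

Nothing is required for I and D. I is listed later → I first.
K now also ready, so the ready set is {K, D}; K is listed later → K.
F now also ready, so the ready set is {F, D}; F is listed later → F.
D is the only step now ready → D.
J, C and A are all available; J is listed later → J.
G, E, C and A are all available; G is listed later → G.
Now E, C and A have their prerequisites met. E is listed later, so E next.
Now C and A have their prerequisites met. C is listed later, so C next.
H now also ready, so the ready set is {H, A}; H is listed later → H.
A is the only step now ready → A.
B needed A, now all done → B.

I K F D J G E C H A B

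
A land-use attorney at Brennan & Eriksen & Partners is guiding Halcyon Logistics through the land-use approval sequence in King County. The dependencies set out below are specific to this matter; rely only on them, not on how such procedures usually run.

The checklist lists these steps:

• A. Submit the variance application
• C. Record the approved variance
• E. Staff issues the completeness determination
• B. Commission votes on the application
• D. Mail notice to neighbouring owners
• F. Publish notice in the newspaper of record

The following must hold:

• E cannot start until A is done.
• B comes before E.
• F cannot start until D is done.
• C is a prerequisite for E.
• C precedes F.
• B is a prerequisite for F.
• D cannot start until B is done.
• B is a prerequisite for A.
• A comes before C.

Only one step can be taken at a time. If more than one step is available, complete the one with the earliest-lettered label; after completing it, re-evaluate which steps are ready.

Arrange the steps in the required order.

B, A, C, D, E, F

Only B has no prerequisites, so it is first.
Ready: A and D. A has the earlier label → A.
Ready: C and D. C has the earlier label → C.
E now also ready, so the ready set is {D, E}; D has the earlier label → D.
F now also ready, so the ready set is {E, F}; E has the earlier label → E.
F needed B, C and D, now all done → F.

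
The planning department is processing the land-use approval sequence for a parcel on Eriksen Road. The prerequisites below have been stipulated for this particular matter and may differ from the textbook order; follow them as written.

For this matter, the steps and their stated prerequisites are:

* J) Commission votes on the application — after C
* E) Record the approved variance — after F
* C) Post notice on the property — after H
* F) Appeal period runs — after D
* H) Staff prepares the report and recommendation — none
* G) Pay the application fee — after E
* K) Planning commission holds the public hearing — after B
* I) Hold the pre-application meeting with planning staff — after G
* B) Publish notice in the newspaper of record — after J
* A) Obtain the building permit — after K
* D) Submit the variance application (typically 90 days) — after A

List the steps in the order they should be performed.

H, C, J, B, K, A, D, F, E, G, I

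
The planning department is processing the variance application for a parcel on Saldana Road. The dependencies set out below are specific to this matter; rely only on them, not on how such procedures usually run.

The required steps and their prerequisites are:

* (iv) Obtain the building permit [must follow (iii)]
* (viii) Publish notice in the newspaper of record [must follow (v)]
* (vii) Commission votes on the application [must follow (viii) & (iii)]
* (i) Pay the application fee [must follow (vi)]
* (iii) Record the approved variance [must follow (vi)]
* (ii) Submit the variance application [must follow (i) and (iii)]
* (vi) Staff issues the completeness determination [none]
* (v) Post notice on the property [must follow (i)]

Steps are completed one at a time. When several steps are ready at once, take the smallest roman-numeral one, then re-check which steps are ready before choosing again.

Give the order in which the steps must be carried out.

(vi) has no prerequisites → (vi) first.
(i) and (iii) are both available; (i) has the earlier label → (i).
Now (iii) and (v) have their prerequisites met. (iii) has the earlier label, so (iii) next.
(ii) and (iv) now also ready, so the ready set is {(ii), (iv), (v)}; (ii) has the earlier label → (ii).
Now (iv) and (v) have their prerequisites met. (iv) has the earlier label, so (iv) next.
(v) is the only step now ready → (v).
(viii) is the only step now ready → (viii).
That leaves (vii) as the only ready step → (vii).

(vi) (i) (iii) (ii) (iv) (v) (viii) (vii)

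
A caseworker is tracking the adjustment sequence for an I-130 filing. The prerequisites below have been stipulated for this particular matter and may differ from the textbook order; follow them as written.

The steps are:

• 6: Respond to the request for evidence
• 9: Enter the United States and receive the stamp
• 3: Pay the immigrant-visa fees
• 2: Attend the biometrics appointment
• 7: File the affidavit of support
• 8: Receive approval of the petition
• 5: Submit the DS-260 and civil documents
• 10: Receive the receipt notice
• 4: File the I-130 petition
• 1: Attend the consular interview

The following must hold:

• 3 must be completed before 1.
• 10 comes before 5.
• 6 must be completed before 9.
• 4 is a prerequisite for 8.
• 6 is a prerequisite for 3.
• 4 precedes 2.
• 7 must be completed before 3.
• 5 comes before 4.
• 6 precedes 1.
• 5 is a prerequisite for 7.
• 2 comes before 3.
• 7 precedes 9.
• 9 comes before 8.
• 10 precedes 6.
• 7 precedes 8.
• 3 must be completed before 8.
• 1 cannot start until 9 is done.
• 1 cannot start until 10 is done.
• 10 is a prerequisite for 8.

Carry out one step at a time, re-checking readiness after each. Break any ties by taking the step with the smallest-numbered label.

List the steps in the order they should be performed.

10, 5, 4, 2, 6, 7, 3, 9, 1, 8

10 is the only step with nothing outstanding, so it goes first.
5 and 6 are both available; 5 has the earlier label → 5.
4 and 7 now also ready, so the ready set is {4, 6, 7}; 4 has the earlier label → 4.
2, 6 and 7 are all available; 2 has the earlier label → 2.
6 and 7 are both available; 6 has the earlier label → 6.
7 needed 5, now all done → 7.
Ready: 3 and 9. 3 has the earlier label → 3.
That leaves 9 as the only ready step → 9.
1 and 8 are both available; 1 has the earlier label → 1.
8 needed 3, 4, 7, 9 and 10, now all done → 8.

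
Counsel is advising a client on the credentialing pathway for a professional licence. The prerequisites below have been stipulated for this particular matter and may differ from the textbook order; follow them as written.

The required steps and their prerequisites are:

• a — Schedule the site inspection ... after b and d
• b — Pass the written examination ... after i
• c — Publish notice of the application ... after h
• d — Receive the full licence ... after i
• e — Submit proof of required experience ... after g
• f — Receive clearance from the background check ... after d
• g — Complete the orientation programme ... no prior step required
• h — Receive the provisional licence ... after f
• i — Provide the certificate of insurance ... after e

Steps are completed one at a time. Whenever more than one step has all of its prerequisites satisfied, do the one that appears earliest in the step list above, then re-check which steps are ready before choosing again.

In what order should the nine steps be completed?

g e i b d a f h c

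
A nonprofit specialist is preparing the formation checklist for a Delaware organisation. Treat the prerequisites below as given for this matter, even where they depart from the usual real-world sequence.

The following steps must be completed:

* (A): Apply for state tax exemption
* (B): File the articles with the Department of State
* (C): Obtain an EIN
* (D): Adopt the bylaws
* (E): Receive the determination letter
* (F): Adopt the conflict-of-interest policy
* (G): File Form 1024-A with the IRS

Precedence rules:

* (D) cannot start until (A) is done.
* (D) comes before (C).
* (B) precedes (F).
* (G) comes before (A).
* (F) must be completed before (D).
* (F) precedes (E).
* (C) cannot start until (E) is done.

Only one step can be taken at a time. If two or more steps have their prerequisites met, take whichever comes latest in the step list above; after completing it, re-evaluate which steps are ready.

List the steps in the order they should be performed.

Nothing is required for (G) and (B). (G) is listed later → (G) first.
Ready: (B) and (A). (B) is listed later → (B).
(F) now also ready, so the ready set is {(F), (A)}; (F) is listed later → (F).
(E) and (A) are both available; (E) is listed later → (E).
(A) needed (G), now all done → (A).
That leaves (D) as the only ready step → (D).
That leaves (C) as the only ready step → (C).

(G) → (B) → (F) → (E) → (A) → (D) → (C)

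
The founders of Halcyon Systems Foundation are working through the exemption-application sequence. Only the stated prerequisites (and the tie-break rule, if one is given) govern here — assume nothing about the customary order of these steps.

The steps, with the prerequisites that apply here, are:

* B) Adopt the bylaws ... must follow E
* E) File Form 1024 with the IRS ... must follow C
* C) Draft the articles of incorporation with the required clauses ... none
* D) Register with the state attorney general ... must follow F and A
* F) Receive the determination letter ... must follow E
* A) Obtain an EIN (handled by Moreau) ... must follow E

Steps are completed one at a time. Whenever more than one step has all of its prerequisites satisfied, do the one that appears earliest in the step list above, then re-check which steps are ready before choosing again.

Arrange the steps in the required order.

Only C has no prerequisites, so it is first.
E is the only step now ready → E.
B, F and A are all available; B is listed earlier → B.
Ready: F and A. F is listed earlier → F.
A is the only step now ready → A.
D is the only step now ready → D.

C, E, B, F, A, D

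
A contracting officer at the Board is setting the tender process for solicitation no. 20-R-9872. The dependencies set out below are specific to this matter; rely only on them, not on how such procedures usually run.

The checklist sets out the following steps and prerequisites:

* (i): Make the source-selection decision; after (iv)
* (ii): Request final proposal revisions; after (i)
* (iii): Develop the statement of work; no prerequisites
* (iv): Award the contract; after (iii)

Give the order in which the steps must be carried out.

(iii) has no prerequisites → (iii) first.
(iv) needed (iii), now all done → (iv).
Next only (i) has its prerequisites met → (i).
That leaves (ii) as the only ready step → (ii).

(iii) → (iv) → (i) → (ii)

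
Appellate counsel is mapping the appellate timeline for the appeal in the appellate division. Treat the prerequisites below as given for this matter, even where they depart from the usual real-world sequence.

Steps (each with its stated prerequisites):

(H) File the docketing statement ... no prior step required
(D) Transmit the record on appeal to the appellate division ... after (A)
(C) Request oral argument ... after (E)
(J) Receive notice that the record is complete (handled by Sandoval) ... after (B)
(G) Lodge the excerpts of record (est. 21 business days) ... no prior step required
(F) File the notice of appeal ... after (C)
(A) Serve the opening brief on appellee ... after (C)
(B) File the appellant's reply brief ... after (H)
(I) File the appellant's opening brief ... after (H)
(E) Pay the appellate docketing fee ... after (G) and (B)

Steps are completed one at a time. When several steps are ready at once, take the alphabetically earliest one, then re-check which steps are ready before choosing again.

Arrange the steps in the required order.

(G) and (H) have no prerequisites; (G) has the earlier label, so (G) is first.
(H) is the only step now ready → (H).
Now (B) and (I) have their prerequisites met. (B) has the earlier label, so (B) next.
Ready: (E), (I) and (J). (E) has the earlier label → (E).
(C) now also ready, so the ready set is {(C), (I), (J)}; (C) has the earlier label → (C).
(A), (F), (I) and (J) are all available; (A) has the earlier label → (A).
(D) now also ready, so the ready set is {(D), (F), (I), (J)}; (D) has the earlier label → (D).
Now (F), (I) and (J) have their prerequisites met. (F) has the earlier label, so (F) next.
Ready: (I) and (J). (I) has the earlier label → (I).
(J) is the only step now ready → (J).

(G) → (H) → (B) → (E) → (C) → (A) → (D) → (F) → (I) → (J)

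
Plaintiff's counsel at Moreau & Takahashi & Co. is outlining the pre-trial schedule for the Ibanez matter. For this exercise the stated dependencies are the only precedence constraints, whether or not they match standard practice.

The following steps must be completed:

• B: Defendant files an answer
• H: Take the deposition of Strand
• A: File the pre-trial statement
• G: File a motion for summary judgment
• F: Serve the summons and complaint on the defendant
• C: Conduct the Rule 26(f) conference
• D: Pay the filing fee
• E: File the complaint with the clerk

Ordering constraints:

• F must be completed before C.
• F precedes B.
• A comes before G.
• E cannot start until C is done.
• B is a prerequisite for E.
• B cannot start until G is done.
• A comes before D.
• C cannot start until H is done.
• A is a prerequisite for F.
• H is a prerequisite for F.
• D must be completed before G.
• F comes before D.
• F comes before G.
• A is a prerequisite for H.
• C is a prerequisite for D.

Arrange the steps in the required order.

A is the only step with nothing outstanding, so it goes first.
H is the only step now ready → H.
F needed H and A, now all done → F.
C is the only step now ready → C.
D is the only step now ready → D.
Next only G has its prerequisites met → G.
B needed G and F, now all done → B.
That leaves E as the only ready step → E.

A, H, F, C, D, G, B, E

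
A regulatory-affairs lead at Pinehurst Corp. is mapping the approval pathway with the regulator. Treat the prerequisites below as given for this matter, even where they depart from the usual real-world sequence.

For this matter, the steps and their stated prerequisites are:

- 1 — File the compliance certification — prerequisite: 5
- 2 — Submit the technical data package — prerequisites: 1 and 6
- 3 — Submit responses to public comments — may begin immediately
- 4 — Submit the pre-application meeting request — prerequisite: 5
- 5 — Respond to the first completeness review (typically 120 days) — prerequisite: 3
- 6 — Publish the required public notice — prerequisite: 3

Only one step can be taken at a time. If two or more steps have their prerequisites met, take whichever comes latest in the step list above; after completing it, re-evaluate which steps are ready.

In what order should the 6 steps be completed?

3 has no prerequisites → 3 first.
Ready: 6 and 5. 6 is listed later → 6.
5 is the only step now ready → 5.
Ready: 4 and 1. 4 is listed later → 4.
1 is the only step now ready → 1.
2 is the only step now ready → 2.

3, 6, 5, 4, 1, 2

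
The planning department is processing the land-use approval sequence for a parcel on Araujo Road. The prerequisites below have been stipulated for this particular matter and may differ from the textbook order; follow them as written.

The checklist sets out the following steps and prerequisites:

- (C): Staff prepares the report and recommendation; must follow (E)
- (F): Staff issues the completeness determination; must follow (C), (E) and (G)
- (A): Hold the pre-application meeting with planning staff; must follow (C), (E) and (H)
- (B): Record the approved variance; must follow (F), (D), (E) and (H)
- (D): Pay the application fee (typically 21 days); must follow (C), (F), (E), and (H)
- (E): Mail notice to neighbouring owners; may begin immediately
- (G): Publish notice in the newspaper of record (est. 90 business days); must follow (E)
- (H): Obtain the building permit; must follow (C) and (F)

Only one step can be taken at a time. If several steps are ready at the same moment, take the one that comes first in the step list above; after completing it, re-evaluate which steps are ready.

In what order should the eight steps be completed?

(E) (C) (G) (F) (H) (A) (D) (B)

Only (E) has no prerequisites, so it is first.
(C) and (G) are both available; (C) is listed earlier → (C).
(G) needed (E), now all done → (G).
That leaves (F) as the only ready step → (F).
That leaves (H) as the only ready step → (H).
Ready: (A) and (D). (A) is listed earlier → (A).
That leaves (D) as the only ready step → (D).
Next only (B) has its prerequisites met → (B).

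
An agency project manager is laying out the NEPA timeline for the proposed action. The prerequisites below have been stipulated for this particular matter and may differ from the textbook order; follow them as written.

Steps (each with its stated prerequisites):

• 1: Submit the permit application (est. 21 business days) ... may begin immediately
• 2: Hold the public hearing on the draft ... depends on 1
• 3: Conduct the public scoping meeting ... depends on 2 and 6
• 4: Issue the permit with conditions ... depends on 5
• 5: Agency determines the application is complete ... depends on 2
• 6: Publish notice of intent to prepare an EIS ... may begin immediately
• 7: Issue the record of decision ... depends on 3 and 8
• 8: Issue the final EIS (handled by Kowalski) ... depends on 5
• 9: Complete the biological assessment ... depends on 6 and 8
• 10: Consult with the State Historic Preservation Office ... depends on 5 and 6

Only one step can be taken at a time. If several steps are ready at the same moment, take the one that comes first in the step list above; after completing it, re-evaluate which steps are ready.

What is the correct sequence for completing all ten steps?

Nothing is required for 1 and 6. 1 is listed earlier → 1 first.
2 now also ready, so the ready set is {2, 6}; 2 is listed earlier → 2.
Now 5 and 6 have their prerequisites met. 5 is listed earlier, so 5 next.
4 and 8 now also ready, so the ready set is {4, 6, 8}; 4 is listed earlier → 4.
6 and 8 are both available; 6 is listed earlier → 6.
Ready: 3, 8 and 10. 3 is listed earlier → 3.
Now 8 and 10 have their prerequisites met. 8 is listed earlier, so 8 next.
7, 9 and 10 are all available; 7 is listed earlier → 7.
Now 9 and 10 have their prerequisites met. 9 is listed earlier, so 9 next.
10 needed 5 and 6, now all done → 10.

1 2 5 4 6 3 8 7 9 10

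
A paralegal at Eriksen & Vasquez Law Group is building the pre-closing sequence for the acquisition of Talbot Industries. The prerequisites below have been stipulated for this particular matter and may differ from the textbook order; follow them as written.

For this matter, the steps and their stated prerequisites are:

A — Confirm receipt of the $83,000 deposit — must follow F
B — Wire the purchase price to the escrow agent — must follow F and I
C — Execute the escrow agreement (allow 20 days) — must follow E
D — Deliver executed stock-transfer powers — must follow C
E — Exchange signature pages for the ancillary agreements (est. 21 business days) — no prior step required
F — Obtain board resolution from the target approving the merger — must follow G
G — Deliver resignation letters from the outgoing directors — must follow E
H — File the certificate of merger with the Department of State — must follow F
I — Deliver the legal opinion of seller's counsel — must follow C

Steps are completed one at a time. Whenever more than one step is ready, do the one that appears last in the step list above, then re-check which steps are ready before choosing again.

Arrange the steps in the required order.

E, G, F, H, C, I, D, B, A

E is the only step with nothing outstanding, so it goes first.
Ready: G and C. G is listed later → G.
F now also ready, so the ready set is {F, C}; F is listed later → F.
H, C and A are all available; H is listed later → H.
Now C and A have their prerequisites met. C is listed later, so C next.
I and D now also ready, so the ready set is {I, D, A}; I is listed later → I.
B now also ready, so the ready set is {D, B, A}; D is listed later → D.
Ready: B and A. B is listed later → B.
A needed F, now all done → A.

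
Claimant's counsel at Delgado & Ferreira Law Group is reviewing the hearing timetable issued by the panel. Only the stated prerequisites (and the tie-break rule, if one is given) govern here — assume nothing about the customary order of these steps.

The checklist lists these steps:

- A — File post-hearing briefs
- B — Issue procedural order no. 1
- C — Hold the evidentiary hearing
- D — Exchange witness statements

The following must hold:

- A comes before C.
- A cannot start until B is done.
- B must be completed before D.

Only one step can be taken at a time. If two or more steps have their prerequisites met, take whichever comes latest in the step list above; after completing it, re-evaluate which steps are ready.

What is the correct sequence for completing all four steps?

Only B has no prerequisites, so it is first.
Now D and A have their prerequisites met. D is listed later, so D next.
That leaves A as the only ready step → A.
C needed A, now all done → C.

B, D, A, C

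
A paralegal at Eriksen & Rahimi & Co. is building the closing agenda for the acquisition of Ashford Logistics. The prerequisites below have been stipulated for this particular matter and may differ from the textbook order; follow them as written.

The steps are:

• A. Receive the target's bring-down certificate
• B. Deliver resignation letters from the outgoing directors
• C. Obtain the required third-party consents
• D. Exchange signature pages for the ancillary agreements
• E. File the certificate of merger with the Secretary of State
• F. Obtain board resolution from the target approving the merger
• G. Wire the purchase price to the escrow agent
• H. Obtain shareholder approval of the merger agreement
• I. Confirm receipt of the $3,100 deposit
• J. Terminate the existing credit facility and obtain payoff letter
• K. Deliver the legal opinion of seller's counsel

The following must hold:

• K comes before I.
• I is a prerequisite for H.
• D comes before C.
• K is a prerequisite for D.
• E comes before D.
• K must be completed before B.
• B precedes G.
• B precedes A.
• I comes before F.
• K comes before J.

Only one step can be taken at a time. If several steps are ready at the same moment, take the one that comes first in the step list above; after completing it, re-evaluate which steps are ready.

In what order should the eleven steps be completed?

Nothing is required for E and K. E is listed earlier → E first.
Next only K has its prerequisites met → K.
Now B, D, I and J have their prerequisites met. B is listed earlier, so B next.
A, D, G, I and J are all available; A is listed earlier → A.
Ready: D, G, I and J. D is listed earlier → D.
C now also ready, so the ready set is {C, G, I, J}; C is listed earlier → C.
Now G, I and J have their prerequisites met. G is listed earlier, so G next.
I and J are both available; I is listed earlier → I.
F and H now also ready, so the ready set is {F, H, J}; F is listed earlier → F.
Ready: H and J. H is listed earlier → H.
J is the only step now ready → J.

E, K, B, A, D, C, G, I, F, H, J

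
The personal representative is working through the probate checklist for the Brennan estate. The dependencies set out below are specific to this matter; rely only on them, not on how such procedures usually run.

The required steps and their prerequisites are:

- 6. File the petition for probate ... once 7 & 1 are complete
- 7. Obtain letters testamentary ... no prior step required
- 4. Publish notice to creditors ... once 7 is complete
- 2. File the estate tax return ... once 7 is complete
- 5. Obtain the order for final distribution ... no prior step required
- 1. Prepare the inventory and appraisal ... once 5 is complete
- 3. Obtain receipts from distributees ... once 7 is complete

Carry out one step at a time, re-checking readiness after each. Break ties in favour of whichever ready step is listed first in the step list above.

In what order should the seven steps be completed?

7 → 4 → 2 → 5 → 1 → 6 → 3

7 and 5 have no prerequisites; 7 is listed earlier, so 7 is first.
Now 4, 2, 5 and 3 have their prerequisites met. 4 is listed earlier, so 4 next.
Ready: 2, 5 and 3. 2 is listed earlier → 2.
Now 5 and 3 have their prerequisites met. 5 is listed earlier, so 5 next.
Ready: 1 and 3. 1 is listed earlier → 1.
6 now also ready, so the ready set is {6, 3}; 6 is listed earlier → 6.
3 needed 7, now all done → 3.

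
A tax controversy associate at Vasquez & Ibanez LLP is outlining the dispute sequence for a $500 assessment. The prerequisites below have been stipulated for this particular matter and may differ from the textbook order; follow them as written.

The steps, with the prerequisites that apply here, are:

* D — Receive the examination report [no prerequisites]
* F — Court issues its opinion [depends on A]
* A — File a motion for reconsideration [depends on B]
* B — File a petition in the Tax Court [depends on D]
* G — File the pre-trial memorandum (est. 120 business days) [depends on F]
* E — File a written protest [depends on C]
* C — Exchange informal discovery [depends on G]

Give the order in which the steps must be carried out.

D → B → A → F → G → C → E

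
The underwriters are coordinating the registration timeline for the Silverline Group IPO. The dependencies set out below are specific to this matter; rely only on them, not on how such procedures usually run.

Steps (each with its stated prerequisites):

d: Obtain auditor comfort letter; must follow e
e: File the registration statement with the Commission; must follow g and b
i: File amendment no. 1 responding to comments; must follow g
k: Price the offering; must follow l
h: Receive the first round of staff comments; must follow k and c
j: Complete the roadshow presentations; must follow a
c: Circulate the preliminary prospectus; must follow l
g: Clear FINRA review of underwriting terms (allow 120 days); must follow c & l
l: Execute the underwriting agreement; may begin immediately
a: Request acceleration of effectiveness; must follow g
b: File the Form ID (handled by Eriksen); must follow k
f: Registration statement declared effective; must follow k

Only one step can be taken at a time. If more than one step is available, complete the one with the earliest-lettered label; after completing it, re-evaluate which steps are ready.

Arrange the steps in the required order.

l c g a i j k b e d f h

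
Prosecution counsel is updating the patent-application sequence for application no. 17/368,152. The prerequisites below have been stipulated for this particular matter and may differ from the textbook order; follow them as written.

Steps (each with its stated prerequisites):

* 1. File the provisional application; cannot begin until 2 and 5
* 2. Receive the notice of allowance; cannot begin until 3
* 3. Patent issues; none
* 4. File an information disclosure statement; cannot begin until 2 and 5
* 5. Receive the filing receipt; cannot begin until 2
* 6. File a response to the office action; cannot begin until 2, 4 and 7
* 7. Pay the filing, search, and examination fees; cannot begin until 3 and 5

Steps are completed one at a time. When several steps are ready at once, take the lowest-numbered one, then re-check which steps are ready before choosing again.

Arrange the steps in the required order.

3, 2, 5, 1, 4, 7, 6

3 has no prerequisites → 3 first.
2 needed 3, now all done → 2.
5 needed 2, now all done → 5.
Now 1, 4 and 7 have their prerequisites met. 1 has the earlier label, so 1 next.
Ready: 4 and 7. 4 has the earlier label → 4.
7 needed 3 and 5, now all done → 7.
6 is the only step now ready → 6.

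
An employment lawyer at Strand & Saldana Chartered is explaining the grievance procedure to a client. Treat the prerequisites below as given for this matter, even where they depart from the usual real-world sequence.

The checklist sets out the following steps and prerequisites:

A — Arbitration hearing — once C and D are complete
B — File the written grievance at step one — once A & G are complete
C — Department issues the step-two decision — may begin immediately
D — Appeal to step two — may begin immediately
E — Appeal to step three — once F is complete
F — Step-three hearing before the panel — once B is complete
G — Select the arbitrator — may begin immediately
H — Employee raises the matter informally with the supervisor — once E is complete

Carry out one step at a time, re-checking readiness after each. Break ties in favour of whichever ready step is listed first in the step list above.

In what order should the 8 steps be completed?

C, D and G have no prerequisites; C is listed earlier, so C is first.
D and G are both available; D is listed earlier → D.
A and G are both available; A is listed earlier → A.
G is the only step now ready → G.
B needed A and G, now all done → B.
F needed B, now all done → F.
That leaves E as the only ready step → E.
H is the only step now ready → H.

C D A G B F E H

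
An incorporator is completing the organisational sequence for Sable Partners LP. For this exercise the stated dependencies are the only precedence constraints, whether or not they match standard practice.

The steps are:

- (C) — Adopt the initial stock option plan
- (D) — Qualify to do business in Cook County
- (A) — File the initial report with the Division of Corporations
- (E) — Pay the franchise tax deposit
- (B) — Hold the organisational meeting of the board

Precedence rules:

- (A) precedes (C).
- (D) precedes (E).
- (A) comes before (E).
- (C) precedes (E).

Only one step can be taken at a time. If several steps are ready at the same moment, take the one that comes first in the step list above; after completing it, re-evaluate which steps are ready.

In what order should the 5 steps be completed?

(D), (A) and (B) have no prerequisites; (D) is listed earlier, so (D) is first.
Ready: (A) and (B). (A) is listed earlier → (A).
Now (C) and (B) have their prerequisites met. (C) is listed earlier, so (C) next.
(E) and (B) are both available; (E) is listed earlier → (E).
(B) is the only step now ready → (B).

(D) → (A) → (C) → (E) → (B)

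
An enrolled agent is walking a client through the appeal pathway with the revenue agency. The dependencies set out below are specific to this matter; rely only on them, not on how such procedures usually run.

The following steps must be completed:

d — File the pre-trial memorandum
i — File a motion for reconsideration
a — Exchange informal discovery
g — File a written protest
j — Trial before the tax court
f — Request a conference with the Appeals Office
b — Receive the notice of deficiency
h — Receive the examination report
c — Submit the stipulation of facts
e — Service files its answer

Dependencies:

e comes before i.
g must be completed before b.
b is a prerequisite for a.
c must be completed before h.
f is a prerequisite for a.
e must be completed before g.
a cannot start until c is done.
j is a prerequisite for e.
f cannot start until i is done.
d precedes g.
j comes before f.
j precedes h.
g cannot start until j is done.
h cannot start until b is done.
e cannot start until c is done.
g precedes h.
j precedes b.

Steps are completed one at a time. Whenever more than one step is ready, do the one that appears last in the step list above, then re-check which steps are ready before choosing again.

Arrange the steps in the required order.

c, j, e, i, f, d, g, b, h, a

c, j and d have no prerequisites; c is listed later, so c is first.
Now j and d have their prerequisites met. j is listed later, so j next.
Ready: e and d. e is listed later → e.
Now i and d have their prerequisites met. i is listed later, so i next.
f and d are both available; f is listed later → f.
Next only d has its prerequisites met → d.
g needed e, j and d, now all done → g.
Next only b has its prerequisites met → b.
Ready: h and a. h is listed later → h.
a needed c, b and f, now all done → a.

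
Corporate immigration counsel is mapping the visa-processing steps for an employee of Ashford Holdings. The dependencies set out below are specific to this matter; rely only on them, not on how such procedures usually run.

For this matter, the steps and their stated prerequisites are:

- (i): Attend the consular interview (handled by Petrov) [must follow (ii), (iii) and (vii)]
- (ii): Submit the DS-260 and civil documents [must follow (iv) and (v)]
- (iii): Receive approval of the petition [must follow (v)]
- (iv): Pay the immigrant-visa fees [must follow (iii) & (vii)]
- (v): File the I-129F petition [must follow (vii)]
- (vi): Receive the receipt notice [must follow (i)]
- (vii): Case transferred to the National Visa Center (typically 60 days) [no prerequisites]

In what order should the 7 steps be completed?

(vii), (v), (iii), (iv), (ii), (i), (vi)

(vii) has no prerequisites → (vii) first.
(v) is the only step now ready → (v).
That leaves (iii) as the only ready step → (iii).
(iv) is the only step now ready → (iv).
(ii) needed (iv) and (v), now all done → (ii).
(i) needed (ii), (iii) and (vii), now all done → (i).
(vi) needed (i), now all done → (vi).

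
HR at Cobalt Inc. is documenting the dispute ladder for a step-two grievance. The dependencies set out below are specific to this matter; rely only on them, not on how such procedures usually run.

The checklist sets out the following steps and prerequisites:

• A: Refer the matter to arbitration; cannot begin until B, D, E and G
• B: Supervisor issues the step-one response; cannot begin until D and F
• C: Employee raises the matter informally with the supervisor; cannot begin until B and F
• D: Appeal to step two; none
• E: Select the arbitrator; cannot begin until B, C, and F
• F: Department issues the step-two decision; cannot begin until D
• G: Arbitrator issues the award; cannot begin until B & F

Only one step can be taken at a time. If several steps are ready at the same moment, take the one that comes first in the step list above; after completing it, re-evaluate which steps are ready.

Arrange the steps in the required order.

D, F, B, C, E, G, A

D has no prerequisites → D first.
F needed D, now all done → F.
B is the only step now ready → B.
C and G are both available; C is listed earlier → C.
E now also ready, so the ready set is {E, G}; E is listed earlier → E.
G needed B and F, now all done → G.
Next only A has its prerequisites met → A.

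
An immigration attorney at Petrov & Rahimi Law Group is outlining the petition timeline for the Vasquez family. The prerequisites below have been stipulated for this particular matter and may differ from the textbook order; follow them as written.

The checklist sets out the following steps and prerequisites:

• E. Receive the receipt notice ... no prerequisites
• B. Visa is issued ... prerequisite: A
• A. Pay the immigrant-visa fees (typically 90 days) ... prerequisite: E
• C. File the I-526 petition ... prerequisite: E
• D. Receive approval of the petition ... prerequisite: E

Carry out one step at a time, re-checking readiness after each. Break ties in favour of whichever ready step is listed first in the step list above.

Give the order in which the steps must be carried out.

E, A, B, C, D

E has no prerequisites → E first.
Ready: A, C and D. A is listed earlier → A.
B, C and D are all available; B is listed earlier → B.
Ready: C and D. C is listed earlier → C.
Next only D has its prerequisites met → D.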